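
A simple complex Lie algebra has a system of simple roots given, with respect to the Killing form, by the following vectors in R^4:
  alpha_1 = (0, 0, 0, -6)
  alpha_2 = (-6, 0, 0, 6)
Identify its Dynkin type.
B_2

Compute the Cartan integers a_ij = 2(alpha_i, alpha_j)/(alpha_j, alpha_j); the resulting 2x2 Cartan matrix is
[[2, -1], [-2, 2]].
The roots have two lengths (squared-length ratio 2:1); the short ones are alpha_{1}. The associated Dynkin diagram is a chain of 2 nodes with a double edge at one end; the terminal node there is the unique short simple root (B_2), so the type is B_2 (the algebra so(5)).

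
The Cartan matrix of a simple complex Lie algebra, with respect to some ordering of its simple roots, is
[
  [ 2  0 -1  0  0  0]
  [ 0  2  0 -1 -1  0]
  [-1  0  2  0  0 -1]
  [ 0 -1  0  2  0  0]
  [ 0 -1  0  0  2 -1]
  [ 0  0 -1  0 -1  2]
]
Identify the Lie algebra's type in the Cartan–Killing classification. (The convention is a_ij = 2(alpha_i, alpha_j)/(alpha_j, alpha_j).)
type A_6

The matrix has rank 6 with 2's on the diagonal. Reading the off-diagonal entries as Dynkin edges (a single edge where a_ij = a_ji = -1; a double or triple edge where a_ij * a_ji = 2 or 3), the diagram is a chain of 6 nodes with single edges (A_6). One simple-root ordering that puts it in standard form is (alpha_4, alpha_2, alpha_5, alpha_6, alpha_3, alpha_1). So the algebra is type A_6, i.e. sl(7).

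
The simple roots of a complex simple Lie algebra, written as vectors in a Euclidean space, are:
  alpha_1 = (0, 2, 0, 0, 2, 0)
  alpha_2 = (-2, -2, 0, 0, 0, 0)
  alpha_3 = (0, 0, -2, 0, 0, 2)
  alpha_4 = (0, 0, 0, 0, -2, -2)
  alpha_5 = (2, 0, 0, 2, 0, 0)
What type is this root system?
A_5 (sl(6))

Compute the Cartan integers a_ij = 2(alpha_i, alpha_j)/(alpha_j, alpha_j); the resulting 5x5 Cartan matrix is
[[2, -1, 0, -1, 0], [-1, 2, 0, 0, -1], [0, 0, 2, -1, 0], [-1, 0, -1, 2, 0], [0, -1, 0, 0, 2]].
All simple roots have the same length, so the diagram is simply laced. The associated Dynkin diagram is a chain of 5 nodes with single edges (A_5), so the type is A_5 (the algebra sl(6)).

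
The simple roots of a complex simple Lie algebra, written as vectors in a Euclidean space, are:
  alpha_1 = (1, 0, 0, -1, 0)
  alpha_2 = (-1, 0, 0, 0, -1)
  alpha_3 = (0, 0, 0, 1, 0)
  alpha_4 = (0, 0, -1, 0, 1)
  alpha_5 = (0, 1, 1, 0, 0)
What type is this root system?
Compute the Cartan integers a_ij = 2(alpha_i, alpha_j)/(alpha_j, alpha_j); the resulting 5x5 Cartan matrix is
[[2, -1, -2, 0, 0], [-1, 2, 0, -1, 0], [-1, 0, 2, 0, 0], [0, -1, 0, 2, -1], [0, 0, 0, -1, 2]].
The roots have two lengths (squared-length ratio 2:1); the short ones are alpha_{3}. The associated Dynkin diagram is a chain of 5 nodes with a double edge at one end; the terminal node there is the unique short simple root (B_5), so the type is B_5 (the algebra so(11)).

type B_5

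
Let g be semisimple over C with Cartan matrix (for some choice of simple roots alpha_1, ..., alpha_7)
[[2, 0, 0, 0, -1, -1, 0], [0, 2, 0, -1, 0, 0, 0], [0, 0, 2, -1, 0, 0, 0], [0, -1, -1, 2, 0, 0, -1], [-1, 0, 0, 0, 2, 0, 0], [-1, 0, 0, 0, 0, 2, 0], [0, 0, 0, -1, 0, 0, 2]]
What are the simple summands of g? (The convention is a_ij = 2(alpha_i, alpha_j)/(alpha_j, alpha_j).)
type A_3 ⊕ type D_4

The diagram associated to this matrix has two connected components: the simple roots {alpha_1, alpha_5, alpha_6} form a chain of 3 nodes with single edges (A_3), and {alpha_2, alpha_3, alpha_4, alpha_7} form a chain of 2 nodes with a fork of two nodes at one end (D_4). A semisimple Lie algebra decomposes uniquely as the direct sum of simple ideals, one per connected component of its Dynkin diagram, so g ≅ A_3 ⊕ D_4 (dimension 15 + 28 = 43).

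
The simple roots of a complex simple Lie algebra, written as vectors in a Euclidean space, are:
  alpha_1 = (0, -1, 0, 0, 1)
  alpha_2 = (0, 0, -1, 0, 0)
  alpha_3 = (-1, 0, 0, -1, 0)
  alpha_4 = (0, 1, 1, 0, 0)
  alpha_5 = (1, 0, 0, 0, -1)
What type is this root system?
Compute the Cartan integers a_ij = 2(alpha_i, alpha_j)/(alpha_j, alpha_j); the resulting 5x5 Cartan matrix is
[[2, 0, 0, -1, -1], [0, 2, 0, -1, 0], [0, 0, 2, 0, -1], [-1, -2, 0, 2, 0], [-1, 0, -1, 0, 2]].
The roots have two lengths (squared-length ratio 2:1); the short ones are alpha_{2}. The associated Dynkin diagram is a chain of 5 nodes with a double edge at one end; the terminal node there is the unique short simple root (B_5), so the type is B_5 (the algebra so(11)).

B_5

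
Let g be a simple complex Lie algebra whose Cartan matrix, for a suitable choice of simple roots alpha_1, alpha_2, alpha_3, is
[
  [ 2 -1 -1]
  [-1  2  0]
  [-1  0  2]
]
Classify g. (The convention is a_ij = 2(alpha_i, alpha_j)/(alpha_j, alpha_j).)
The matrix has rank 3 with 2's on the diagonal. Reading the off-diagonal entries as Dynkin edges (a single edge where a_ij = a_ji = -1; a double or triple edge where a_ij * a_ji = 2 or 3), the diagram is a chain of 3 nodes with single edges (A_3). One simple-root ordering that puts it in standard form is (alpha_2, alpha_1, alpha_3). So the algebra is type A_3, i.e. sl(4).

A3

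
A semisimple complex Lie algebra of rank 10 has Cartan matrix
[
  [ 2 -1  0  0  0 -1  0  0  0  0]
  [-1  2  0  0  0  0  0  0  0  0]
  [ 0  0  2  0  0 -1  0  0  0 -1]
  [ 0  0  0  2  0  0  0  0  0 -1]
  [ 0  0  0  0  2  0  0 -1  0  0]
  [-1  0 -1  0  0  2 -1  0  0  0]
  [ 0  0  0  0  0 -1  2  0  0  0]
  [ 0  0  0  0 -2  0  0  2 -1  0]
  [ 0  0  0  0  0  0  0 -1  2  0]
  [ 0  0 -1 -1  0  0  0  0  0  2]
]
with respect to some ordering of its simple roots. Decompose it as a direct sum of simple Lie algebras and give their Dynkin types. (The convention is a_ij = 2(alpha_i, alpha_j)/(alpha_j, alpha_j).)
The diagram associated to this matrix has two connected components: the simple roots {alpha_5, alpha_8, alpha_9} form a chain of 3 nodes with a double edge at one end; the terminal node there is the unique short simple root (B_3), and {alpha_1, alpha_2, alpha_3, alpha_4, alpha_6, alpha_7, alpha_10} form a chain of 6 nodes with one extra node attached to the third node from one end (E_7). A semisimple Lie algebra decomposes uniquely as the direct sum of simple ideals, one per connected component of its Dynkin diagram, so g ≅ B_3 ⊕ E_7 (dimension 21 + 133 = 154).

type B_3 + type E_7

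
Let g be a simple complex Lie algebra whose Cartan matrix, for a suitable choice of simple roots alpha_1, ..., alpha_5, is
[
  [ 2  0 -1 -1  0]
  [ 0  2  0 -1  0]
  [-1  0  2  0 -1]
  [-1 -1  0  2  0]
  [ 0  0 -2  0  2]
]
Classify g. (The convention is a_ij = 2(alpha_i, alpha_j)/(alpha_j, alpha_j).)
C5

The matrix has rank 5 with 2's on the diagonal. Reading the off-diagonal entries as Dynkin edges (a single edge where a_ij = a_ji = -1; a double or triple edge where a_ij * a_ji = 2 or 3), the diagram is a chain of 5 nodes with a double edge at one end; the terminal node there is the unique long simple root (C_5). One simple-root ordering that puts it in standard form is (alpha_2, alpha_4, alpha_1, alpha_3, alpha_5). So the algebra is type C_5, i.e. sp(10).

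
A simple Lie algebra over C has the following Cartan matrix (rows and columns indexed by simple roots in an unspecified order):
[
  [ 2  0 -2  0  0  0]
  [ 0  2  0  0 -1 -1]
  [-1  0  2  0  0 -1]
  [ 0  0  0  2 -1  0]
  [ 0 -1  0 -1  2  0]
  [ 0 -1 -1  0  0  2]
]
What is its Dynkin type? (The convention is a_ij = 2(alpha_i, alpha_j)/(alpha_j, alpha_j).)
The matrix has rank 6 with 2's on the diagonal. Reading the off-diagonal entries as Dynkin edges (a single edge where a_ij = a_ji = -1; a double or triple edge where a_ij * a_ji = 2 or 3), the diagram is a chain of 6 nodes with a double edge at one end; the terminal node there is the unique long simple root (C_6). One simple-root ordering that puts it in standard form is (alpha_4, alpha_5, alpha_2, alpha_6, alpha_3, alpha_1). So the algebra is type C_6, i.e. sp(12).

C_6 (sp(12))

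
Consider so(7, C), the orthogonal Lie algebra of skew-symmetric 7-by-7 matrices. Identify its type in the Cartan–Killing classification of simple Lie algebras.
This is so(7) with 7 odd, which has dimension 7(7-1)/2 = 21 and rank (7-1)/2 = 3. In the classification of classical Lie algebras, the orthogonal algebra so(2n+1) in an odd number of variables has type B_n; here n = 3, so the Dynkin diagram is a chain of 3 nodes with a double edge at one end; the terminal node there is the unique short simple root (B_3). Hence the type is B_3.

B_3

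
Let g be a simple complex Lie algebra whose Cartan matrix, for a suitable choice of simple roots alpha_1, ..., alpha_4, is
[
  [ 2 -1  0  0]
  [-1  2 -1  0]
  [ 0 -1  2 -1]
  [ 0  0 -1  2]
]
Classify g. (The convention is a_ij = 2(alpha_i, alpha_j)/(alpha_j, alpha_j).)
A_4

The matrix has rank 4 with 2's on the diagonal. Reading the off-diagonal entries as Dynkin edges (a single edge where a_ij = a_ji = -1; a double or triple edge where a_ij * a_ji = 2 or 3), the diagram is a chain of 4 nodes with single edges (A_4). One simple-root ordering that puts it in standard form is (alpha_1, alpha_2, alpha_3, alpha_4). So the algebra is type A_4, i.e. sl(5).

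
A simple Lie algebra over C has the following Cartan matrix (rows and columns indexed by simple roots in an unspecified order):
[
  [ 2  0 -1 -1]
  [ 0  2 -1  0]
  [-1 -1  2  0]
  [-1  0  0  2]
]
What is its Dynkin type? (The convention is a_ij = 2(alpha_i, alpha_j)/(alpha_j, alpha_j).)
A4

The matrix has rank 4 with 2's on the diagonal. Reading the off-diagonal entries as Dynkin edges (a single edge where a_ij = a_ji = -1; a double or triple edge where a_ij * a_ji = 2 or 3), the diagram is a chain of 4 nodes with single edges (A_4). One simple-root ordering that puts it in standard form is (alpha_4, alpha_1, alpha_3, alpha_2). So the algebra is type A_4, i.e. sl(5).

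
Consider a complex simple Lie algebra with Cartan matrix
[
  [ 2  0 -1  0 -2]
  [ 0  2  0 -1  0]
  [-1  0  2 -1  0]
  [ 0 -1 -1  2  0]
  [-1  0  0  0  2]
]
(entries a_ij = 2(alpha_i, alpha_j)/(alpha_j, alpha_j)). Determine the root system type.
The matrix has rank 5 with 2's on the diagonal. Reading the off-diagonal entries as Dynkin edges (a single edge where a_ij = a_ji = -1; a double or triple edge where a_ij * a_ji = 2 or 3), the diagram is a chain of 5 nodes with a double edge at one end; the terminal node there is the unique short simple root (B_5). One simple-root ordering that puts it in standard form is (alpha_2, alpha_4, alpha_3, alpha_1, alpha_5). So the algebra is type B_5, i.e. so(11).

B5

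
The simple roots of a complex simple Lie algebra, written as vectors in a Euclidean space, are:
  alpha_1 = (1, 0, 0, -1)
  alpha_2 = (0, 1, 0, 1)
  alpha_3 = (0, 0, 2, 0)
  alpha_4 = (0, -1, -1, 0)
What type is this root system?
C4

Compute the Cartan integers a_ij = 2(alpha_i, alpha_j)/(alpha_j, alpha_j); the resulting 4x4 Cartan matrix is
[[2, -1, 0, 0], [-1, 2, 0, -1], [0, 0, 2, -2], [0, -1, -1, 2]].
The roots have two lengths (squared-length ratio 2:1); the short ones are alpha_{1,2,4}. The associated Dynkin diagram is a chain of 4 nodes with a double edge at one end; the terminal node there is the unique long simple root (C_4), so the type is C_4 (the algebra sp(8)).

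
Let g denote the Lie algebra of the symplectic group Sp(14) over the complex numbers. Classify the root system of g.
C_7 (sp(14))

This is sp(14), which has dimension 14(14+1)/2 = 105 and rank 14/2 = 7. In the classification of classical Lie algebras, the symplectic algebra sp(2n) has type C_n; here n = 7, so the Dynkin diagram is a chain of 7 nodes with a double edge at one end; the terminal node there is the unique long simple root (C_7). Hence the type is C_7.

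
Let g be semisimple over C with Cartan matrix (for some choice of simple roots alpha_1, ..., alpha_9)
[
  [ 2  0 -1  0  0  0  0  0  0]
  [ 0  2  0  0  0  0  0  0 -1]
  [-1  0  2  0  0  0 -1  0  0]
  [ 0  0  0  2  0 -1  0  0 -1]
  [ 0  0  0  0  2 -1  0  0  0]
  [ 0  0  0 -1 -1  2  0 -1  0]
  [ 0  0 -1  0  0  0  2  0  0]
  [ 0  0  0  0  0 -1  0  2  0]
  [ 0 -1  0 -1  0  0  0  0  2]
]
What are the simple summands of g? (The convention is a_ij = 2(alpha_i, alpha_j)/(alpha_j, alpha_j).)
A_3 ⊕ D_6

The diagram associated to this matrix has two connected components: the simple roots {alpha_1, alpha_3, alpha_7} form a chain of 3 nodes with single edges (A_3), and {alpha_2, alpha_4, alpha_5, alpha_6, alpha_8, alpha_9} form a chain of 4 nodes with a fork of two nodes at one end (D_6). A semisimple Lie algebra decomposes uniquely as the direct sum of simple ideals, one per connected component of its Dynkin diagram, so g ≅ A_3 ⊕ D_6 (dimension 15 + 66 = 81).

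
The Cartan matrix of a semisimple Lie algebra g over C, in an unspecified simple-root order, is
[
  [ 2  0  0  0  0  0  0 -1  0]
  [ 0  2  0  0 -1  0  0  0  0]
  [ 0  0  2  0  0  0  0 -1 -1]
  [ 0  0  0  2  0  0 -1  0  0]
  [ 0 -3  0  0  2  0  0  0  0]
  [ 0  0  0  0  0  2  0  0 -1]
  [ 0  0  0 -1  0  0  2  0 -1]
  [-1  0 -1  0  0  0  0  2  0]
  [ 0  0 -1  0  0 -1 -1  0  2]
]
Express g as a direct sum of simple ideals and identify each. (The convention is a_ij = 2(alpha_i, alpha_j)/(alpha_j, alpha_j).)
E_7 + G_2

The diagram associated to this matrix has two connected components: the simple roots {alpha_1, alpha_3, alpha_4, alpha_6, alpha_7, alpha_8, alpha_9} form a chain of 6 nodes with one extra node attached to the third node from one end (E_7), and {alpha_2, alpha_5} form two nodes joined by a triple edge (G_2). A semisimple Lie algebra decomposes uniquely as the direct sum of simple ideals, one per connected component of its Dynkin diagram, so g ≅ E_7 ⊕ G_2 (dimension 133 + 14 = 147).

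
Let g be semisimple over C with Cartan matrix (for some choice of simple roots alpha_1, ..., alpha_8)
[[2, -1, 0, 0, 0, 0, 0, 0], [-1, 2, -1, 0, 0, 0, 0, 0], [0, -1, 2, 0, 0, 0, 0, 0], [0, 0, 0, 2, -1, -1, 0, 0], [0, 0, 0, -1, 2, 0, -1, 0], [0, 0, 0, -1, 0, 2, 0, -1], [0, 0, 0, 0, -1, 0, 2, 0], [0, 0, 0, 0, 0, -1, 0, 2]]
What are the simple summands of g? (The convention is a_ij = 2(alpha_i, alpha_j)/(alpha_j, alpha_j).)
The diagram associated to this matrix has two connected components: the simple roots {alpha_1, alpha_2, alpha_3} form a chain of 3 nodes with single edges (A_3), and {alpha_4, alpha_5, alpha_6, alpha_7, alpha_8} form a chain of 5 nodes with single edges (A_5). A semisimple Lie algebra decomposes uniquely as the direct sum of simple ideals, one per connected component of its Dynkin diagram, so g ≅ A_3 ⊕ A_5 (dimension 15 + 35 = 50).

A_3 (sl(4)) ⊕ A_5 (sl(6))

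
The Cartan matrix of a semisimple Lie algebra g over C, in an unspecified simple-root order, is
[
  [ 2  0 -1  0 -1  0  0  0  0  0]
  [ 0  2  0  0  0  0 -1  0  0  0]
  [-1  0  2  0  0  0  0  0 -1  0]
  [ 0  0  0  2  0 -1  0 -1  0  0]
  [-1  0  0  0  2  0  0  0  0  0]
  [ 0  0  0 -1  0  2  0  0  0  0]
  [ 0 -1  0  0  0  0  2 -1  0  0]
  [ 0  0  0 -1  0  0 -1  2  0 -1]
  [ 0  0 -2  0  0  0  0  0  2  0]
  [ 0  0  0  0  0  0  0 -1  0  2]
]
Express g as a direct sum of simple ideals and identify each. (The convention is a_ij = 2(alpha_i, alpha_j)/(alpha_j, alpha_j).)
The diagram associated to this matrix has two connected components: the simple roots {alpha_1, alpha_3, alpha_5, alpha_9} form a chain of 4 nodes with a double edge at one end; the terminal node there is the unique long simple root (C_4), and {alpha_2, alpha_4, alpha_6, alpha_7, alpha_8, alpha_10} form a chain of 5 nodes with one extra node attached to the third node from one end (E_6). A semisimple Lie algebra decomposes uniquely as the direct sum of simple ideals, one per connected component of its Dynkin diagram, so g ≅ C_4 ⊕ E_6 (dimension 36 + 78 = 114).

C_4 + E_6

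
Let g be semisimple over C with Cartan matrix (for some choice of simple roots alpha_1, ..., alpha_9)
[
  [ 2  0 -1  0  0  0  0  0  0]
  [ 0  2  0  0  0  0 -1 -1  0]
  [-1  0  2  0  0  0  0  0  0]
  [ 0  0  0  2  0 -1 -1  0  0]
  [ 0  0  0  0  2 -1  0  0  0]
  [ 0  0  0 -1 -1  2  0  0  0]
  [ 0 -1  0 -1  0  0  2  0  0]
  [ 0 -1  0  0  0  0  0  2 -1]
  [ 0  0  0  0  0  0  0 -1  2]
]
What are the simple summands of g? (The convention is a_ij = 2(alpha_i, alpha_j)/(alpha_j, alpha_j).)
A_2 (sl(3)) ⊕ A_7 (sl(8))

The diagram associated to this matrix has two connected components: the simple roots {alpha_1, alpha_3} form a chain of 2 nodes with single edges (A_2), and {alpha_2, alpha_4, alpha_5, alpha_6, alpha_7, alpha_8, alpha_9} form a chain of 7 nodes with single edges (A_7). A semisimple Lie algebra decomposes uniquely as the direct sum of simple ideals, one per connected component of its Dynkin diagram, so g ≅ A_2 ⊕ A_7 (dimension 8 + 63 = 71).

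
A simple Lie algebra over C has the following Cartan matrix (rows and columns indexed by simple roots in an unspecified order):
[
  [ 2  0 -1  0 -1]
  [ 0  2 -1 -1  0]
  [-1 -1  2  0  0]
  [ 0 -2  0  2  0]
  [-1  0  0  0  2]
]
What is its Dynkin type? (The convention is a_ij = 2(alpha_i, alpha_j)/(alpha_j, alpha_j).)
The matrix has rank 5 with 2's on the diagonal. Reading the off-diagonal entries as Dynkin edges (a single edge where a_ij = a_ji = -1; a double or triple edge where a_ij * a_ji = 2 or 3), the diagram is a chain of 5 nodes with a double edge at one end; the terminal node there is the unique long simple root (C_5). One simple-root ordering that puts it in standard form is (alpha_5, alpha_1, alpha_3, alpha_2, alpha_4). So the algebra is type C_5, i.e. sp(10).

C_5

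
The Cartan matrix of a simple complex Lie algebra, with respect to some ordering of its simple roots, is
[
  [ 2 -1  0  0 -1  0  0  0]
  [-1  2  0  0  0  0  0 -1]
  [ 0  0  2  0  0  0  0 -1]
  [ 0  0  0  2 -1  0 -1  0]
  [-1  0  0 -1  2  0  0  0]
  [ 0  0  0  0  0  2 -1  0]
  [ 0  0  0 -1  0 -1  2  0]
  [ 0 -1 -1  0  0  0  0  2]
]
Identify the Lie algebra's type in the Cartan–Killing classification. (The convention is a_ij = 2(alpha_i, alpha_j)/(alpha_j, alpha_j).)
A_8 (sl(9))

The matrix has rank 8 with 2's on the diagonal. Reading the off-diagonal entries as Dynkin edges (a single edge where a_ij = a_ji = -1; a double or triple edge where a_ij * a_ji = 2 or 3), the diagram is a chain of 8 nodes with single edges (A_8). One simple-root ordering that puts it in standard form is (alpha_6, alpha_7, alpha_4, alpha_5, alpha_1, alpha_2, alpha_8, alpha_3). So the algebra is type A_8, i.e. sl(9).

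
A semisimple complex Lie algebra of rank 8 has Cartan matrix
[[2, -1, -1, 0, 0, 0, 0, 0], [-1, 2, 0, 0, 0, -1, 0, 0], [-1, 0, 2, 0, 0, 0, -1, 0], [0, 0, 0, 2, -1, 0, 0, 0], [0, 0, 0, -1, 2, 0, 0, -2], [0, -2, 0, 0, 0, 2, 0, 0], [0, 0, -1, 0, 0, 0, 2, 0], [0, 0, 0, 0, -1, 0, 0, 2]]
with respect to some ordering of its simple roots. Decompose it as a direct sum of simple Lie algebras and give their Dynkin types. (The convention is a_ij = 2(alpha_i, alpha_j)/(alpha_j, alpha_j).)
The diagram associated to this matrix has two connected components: the simple roots {alpha_4, alpha_5, alpha_8} form a chain of 3 nodes with a double edge at one end; the terminal node there is the unique short simple root (B_3), and {alpha_1, alpha_2, alpha_3, alpha_6, alpha_7} form a chain of 5 nodes with a double edge at one end; the terminal node there is the unique long simple root (C_5). A semisimple Lie algebra decomposes uniquely as the direct sum of simple ideals, one per connected component of its Dynkin diagram, so g ≅ B_3 ⊕ C_5 (dimension 21 + 55 = 76).

B_3 + C_5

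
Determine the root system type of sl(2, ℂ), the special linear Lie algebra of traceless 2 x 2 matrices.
A1

This is sl(2), which has dimension 2^2 - 1 = 3 and rank 2 - 1 = 1 (a Cartan subalgebra is the diagonal traceless matrices). In the classification of classical Lie algebras, the special linear algebra sl(n+1) has type A_n; here n = 1, so the Dynkin diagram is a chain of 1 nodes with single edges (A_1). Hence the type is A_1.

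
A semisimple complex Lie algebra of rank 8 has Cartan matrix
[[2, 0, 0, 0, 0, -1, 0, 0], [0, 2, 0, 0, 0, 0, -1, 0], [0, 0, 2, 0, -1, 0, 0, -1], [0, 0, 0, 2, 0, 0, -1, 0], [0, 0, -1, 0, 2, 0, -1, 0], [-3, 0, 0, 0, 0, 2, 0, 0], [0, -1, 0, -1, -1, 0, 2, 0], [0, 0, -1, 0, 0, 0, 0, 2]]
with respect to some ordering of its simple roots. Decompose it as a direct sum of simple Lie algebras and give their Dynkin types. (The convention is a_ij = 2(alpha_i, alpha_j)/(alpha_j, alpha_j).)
type D_6 + type G_2

The diagram associated to this matrix has two connected components: the simple roots {alpha_2, alpha_3, alpha_4, alpha_5, alpha_7, alpha_8} form a chain of 4 nodes with a fork of two nodes at one end (D_6), and {alpha_1, alpha_6} form two nodes joined by a triple edge (G_2). A semisimple Lie algebra decomposes uniquely as the direct sum of simple ideals, one per connected component of its Dynkin diagram, so g ≅ D_6 ⊕ G_2 (dimension 66 + 14 = 80).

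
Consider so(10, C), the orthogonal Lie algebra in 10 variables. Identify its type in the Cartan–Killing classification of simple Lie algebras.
This is so(10) with 10 even, which has dimension 10(10-1)/2 = 45 and rank 10/2 = 5. In the classification of classical Lie algebras, the orthogonal algebra so(2n) in an even number of variables has type D_n; here n = 5, so the Dynkin diagram is a chain of 3 nodes with a fork of two nodes at one end (D_5). Hence the type is D_5.

D5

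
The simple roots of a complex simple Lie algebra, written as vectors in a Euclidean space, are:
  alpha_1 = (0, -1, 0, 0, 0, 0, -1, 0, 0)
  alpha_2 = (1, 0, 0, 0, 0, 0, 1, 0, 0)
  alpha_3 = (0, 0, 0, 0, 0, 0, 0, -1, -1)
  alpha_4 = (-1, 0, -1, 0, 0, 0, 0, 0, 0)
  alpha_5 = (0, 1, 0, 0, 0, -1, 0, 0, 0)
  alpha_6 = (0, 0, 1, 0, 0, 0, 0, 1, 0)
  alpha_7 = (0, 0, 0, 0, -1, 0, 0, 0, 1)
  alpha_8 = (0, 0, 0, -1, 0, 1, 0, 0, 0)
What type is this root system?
Compute the Cartan integers a_ij = 2(alpha_i, alpha_j)/(alpha_j, alpha_j); the resulting 8x8 Cartan matrix is
[[2, -1, 0, 0, -1, 0, 0, 0], [-1, 2, 0, -1, 0, 0, 0, 0], [0, 0, 2, 0, 0, -1, -1, 0], [0, -1, 0, 2, 0, -1, 0, 0], [-1, 0, 0, 0, 2, 0, 0, -1], [0, 0, -1, -1, 0, 2, 0, 0], [0, 0, -1, 0, 0, 0, 2, 0], [0, 0, 0, 0, -1, 0, 0, 2]].
All simple roots have the same length, so the diagram is simply laced. The associated Dynkin diagram is a chain of 8 nodes with single edges (A_8), so the type is A_8 (the algebra sl(9)).

A8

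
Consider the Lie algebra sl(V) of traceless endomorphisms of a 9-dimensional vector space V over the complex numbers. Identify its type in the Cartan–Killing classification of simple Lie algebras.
type A_8

This is sl(9), which has dimension 9^2 - 1 = 80 and rank 9 - 1 = 8 (a Cartan subalgebra is the diagonal traceless matrices). In the classification of classical Lie algebras, the special linear algebra sl(n+1) has type A_n; here n = 8, so the Dynkin diagram is a chain of 8 nodes with single edges (A_8). Hence the type is A_8.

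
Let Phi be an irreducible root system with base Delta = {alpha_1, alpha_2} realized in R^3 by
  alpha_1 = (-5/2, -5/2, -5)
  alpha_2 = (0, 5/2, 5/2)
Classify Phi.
G_2

Compute the Cartan integers a_ij = 2(alpha_i, alpha_j)/(alpha_j, alpha_j); the resulting 2x2 Cartan matrix is
[[2, -3], [-1, 2]].
The roots have two lengths (squared-length ratio 3:1); the short ones are alpha_{2}. The associated Dynkin diagram is two nodes joined by a triple edge (G_2), so the type is G_2.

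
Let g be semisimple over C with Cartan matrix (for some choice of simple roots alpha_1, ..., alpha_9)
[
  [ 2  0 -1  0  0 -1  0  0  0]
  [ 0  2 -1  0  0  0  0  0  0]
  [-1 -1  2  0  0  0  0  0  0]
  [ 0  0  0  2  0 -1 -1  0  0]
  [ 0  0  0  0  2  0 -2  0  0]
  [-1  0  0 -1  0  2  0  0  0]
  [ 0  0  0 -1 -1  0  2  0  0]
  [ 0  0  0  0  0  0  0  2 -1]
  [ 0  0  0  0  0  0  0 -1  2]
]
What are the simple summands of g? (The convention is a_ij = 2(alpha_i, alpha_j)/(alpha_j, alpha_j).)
A_2 (sl(3)) ⊕ C_7 (sp(14))

The diagram associated to this matrix has two connected components: the simple roots {alpha_8, alpha_9} form a chain of 2 nodes with single edges (A_2), and {alpha_1, alpha_2, alpha_3, alpha_4, alpha_5, alpha_6, alpha_7} form a chain of 7 nodes with a double edge at one end; the terminal node there is the unique long simple root (C_7). A semisimple Lie algebra decomposes uniquely as the direct sum of simple ideals, one per connected component of its Dynkin diagram, so g ≅ A_2 ⊕ C_7 (dimension 8 + 105 = 113).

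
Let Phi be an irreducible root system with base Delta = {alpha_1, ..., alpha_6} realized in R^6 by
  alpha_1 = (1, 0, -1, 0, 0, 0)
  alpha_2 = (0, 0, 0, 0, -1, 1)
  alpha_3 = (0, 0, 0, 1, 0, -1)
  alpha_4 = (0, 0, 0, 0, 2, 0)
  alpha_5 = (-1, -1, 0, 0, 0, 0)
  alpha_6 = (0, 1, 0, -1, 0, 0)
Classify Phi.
C_6

Compute the Cartan integers a_ij = 2(alpha_i, alpha_j)/(alpha_j, alpha_j); the resulting 6x6 Cartan matrix is
[[2, 0, 0, 0, -1, 0], [0, 2, -1, -1, 0, 0], [0, -1, 2, 0, 0, -1], [0, -2, 0, 2, 0, 0], [-1, 0, 0, 0, 2, -1], [0, 0, -1, 0, -1, 2]].
The roots have two lengths (squared-length ratio 2:1); the short ones are alpha_{1,2,3,5,6}. The associated Dynkin diagram is a chain of 6 nodes with a double edge at one end; the terminal node there is the unique long simple root (C_6), so the type is C_6 (the algebra sp(12)).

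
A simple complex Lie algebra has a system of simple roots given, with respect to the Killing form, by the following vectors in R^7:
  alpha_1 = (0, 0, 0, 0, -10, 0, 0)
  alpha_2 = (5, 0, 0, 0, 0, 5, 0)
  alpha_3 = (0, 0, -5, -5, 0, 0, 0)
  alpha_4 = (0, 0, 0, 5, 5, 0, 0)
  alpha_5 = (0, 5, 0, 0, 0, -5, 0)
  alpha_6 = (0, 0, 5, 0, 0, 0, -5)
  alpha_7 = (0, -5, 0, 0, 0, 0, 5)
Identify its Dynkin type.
type C_7

Compute the Cartan integers a_ij = 2(alpha_i, alpha_j)/(alpha_j, alpha_j); the resulting 7x7 Cartan matrix is
[[2, 0, 0, -2, 0, 0, 0], [0, 2, 0, 0, -1, 0, 0], [0, 0, 2, -1, 0, -1, 0], [-1, 0, -1, 2, 0, 0, 0], [0, -1, 0, 0, 2, 0, -1], [0, 0, -1, 0, 0, 2, -1], [0, 0, 0, 0, -1, -1, 2]].
The roots have two lengths (squared-length ratio 2:1); the short ones are alpha_{2,3,4,5,6,7}. The associated Dynkin diagram is a chain of 7 nodes with a double edge at one end; the terminal node there is the unique long simple root (C_7), so the type is C_7 (the algebra sp(14)).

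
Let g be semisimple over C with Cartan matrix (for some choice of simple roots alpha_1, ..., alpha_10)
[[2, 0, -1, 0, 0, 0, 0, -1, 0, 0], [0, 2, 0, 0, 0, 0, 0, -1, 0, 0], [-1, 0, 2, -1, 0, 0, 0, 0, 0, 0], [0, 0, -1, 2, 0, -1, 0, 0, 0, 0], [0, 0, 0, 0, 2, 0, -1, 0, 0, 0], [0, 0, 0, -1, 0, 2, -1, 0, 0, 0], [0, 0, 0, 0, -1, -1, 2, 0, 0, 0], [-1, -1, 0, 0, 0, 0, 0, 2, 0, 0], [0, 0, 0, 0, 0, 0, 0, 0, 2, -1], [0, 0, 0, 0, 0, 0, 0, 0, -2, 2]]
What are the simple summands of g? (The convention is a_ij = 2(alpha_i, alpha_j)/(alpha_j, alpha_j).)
A8 ⊕ B2

The diagram associated to this matrix has two connected components: the simple roots {alpha_1, alpha_2, alpha_3, alpha_4, alpha_5, alpha_6, alpha_7, alpha_8} form a chain of 8 nodes with single edges (A_8), and {alpha_9, alpha_10} form a chain of 2 nodes with a double edge at one end; the terminal node there is the unique short simple root (B_2). A semisimple Lie algebra decomposes uniquely as the direct sum of simple ideals, one per connected component of its Dynkin diagram, so g ≅ A_8 ⊕ B_2 (dimension 80 + 10 = 90).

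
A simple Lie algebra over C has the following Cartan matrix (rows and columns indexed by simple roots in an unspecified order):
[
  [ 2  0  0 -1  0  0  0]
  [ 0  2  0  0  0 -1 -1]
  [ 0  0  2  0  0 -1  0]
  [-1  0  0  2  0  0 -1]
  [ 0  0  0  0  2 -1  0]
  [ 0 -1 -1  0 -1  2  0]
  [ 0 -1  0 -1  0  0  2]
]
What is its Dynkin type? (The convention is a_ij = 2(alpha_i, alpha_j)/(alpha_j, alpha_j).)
type D_7

The matrix has rank 7 with 2's on the diagonal. Reading the off-diagonal entries as Dynkin edges (a single edge where a_ij = a_ji = -1; a double or triple edge where a_ij * a_ji = 2 or 3), the diagram is a chain of 5 nodes with a fork of two nodes at one end (D_7). One simple-root ordering that puts it in standard form is (alpha_1, alpha_4, alpha_7, alpha_2, alpha_6, alpha_3, alpha_5). So the algebra is type D_7, i.e. so(14).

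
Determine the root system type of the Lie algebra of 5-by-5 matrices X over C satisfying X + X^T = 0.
This is so(5) with 5 odd, which has dimension 5(5-1)/2 = 10 and rank (5-1)/2 = 2. In the classification of classical Lie algebras, the orthogonal algebra so(2n+1) in an odd number of variables has type B_n; here n = 2, so the Dynkin diagram is a chain of 2 nodes with a double edge at one end; the terminal node there is the unique short simple root (B_2). Hence the type is B_2.

B2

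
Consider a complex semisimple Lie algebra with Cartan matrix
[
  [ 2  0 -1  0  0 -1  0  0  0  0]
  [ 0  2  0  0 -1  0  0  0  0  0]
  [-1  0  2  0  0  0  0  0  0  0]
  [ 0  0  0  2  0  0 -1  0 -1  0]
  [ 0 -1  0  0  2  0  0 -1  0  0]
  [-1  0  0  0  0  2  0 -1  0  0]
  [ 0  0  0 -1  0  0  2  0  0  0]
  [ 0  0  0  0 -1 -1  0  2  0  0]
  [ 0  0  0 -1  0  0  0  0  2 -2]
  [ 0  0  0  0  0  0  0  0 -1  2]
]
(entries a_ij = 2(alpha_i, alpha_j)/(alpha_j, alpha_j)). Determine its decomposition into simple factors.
The diagram associated to this matrix has two connected components: the simple roots {alpha_1, alpha_2, alpha_3, alpha_5, alpha_6, alpha_8} form a chain of 6 nodes with single edges (A_6), and {alpha_4, alpha_7, alpha_9, alpha_10} form a chain of 4 nodes with a double edge at one end; the terminal node there is the unique short simple root (B_4). A semisimple Lie algebra decomposes uniquely as the direct sum of simple ideals, one per connected component of its Dynkin diagram, so g ≅ A_6 ⊕ B_4 (dimension 48 + 36 = 84).

A6 + B4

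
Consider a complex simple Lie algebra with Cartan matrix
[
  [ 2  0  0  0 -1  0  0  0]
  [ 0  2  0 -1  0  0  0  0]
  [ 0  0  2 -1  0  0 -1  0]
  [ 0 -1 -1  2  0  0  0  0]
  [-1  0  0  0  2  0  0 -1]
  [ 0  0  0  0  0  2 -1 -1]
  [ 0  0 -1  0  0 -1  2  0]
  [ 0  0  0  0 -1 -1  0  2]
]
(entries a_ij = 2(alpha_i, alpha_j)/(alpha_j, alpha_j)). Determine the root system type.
A_8 (sl(9))

The matrix has rank 8 with 2's on the diagonal. Reading the off-diagonal entries as Dynkin edges (a single edge where a_ij = a_ji = -1; a double or triple edge where a_ij * a_ji = 2 or 3), the diagram is a chain of 8 nodes with single edges (A_8). One simple-root ordering that puts it in standard form is (alpha_1, alpha_5, alpha_8, alpha_6, alpha_7, alpha_3, alpha_4, alpha_2). So the algebra is type A_8, i.e. sl(9).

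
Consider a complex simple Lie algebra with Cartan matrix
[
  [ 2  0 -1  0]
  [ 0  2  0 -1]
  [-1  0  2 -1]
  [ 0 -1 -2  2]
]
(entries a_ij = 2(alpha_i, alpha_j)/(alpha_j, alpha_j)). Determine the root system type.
The matrix has rank 4 with 2's on the diagonal. Reading the off-diagonal entries as Dynkin edges (a single edge where a_ij = a_ji = -1; a double or triple edge where a_ij * a_ji = 2 or 3), the diagram is a chain of 4 nodes with a double edge between the middle two (F_4). One simple-root ordering that puts it in standard form is (alpha_2, alpha_4, alpha_3, alpha_1). So the algebra is type F_4.

F_4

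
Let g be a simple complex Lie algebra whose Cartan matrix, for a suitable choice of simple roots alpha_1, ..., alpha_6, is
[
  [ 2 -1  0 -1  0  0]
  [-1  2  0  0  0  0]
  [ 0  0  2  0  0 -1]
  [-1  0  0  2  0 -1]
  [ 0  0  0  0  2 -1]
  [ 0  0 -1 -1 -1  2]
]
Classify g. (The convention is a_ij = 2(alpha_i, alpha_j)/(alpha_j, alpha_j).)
D_6

The matrix has rank 6 with 2's on the diagonal. Reading the off-diagonal entries as Dynkin edges (a single edge where a_ij = a_ji = -1; a double or triple edge where a_ij * a_ji = 2 or 3), the diagram is a chain of 4 nodes with a fork of two nodes at one end (D_6). One simple-root ordering that puts it in standard form is (alpha_2, alpha_1, alpha_4, alpha_6, alpha_5, alpha_3). So the algebra is type D_6, i.e. so(12).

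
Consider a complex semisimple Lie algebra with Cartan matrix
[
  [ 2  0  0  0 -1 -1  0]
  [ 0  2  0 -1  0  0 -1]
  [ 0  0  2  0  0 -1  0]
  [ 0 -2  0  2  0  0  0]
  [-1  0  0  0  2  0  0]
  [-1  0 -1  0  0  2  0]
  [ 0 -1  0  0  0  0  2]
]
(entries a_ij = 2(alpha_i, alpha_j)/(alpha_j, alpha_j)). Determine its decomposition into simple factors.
type A_4 ⊕ type C_3

The diagram associated to this matrix has two connected components: the simple roots {alpha_1, alpha_3, alpha_5, alpha_6} form a chain of 4 nodes with single edges (A_4), and {alpha_2, alpha_4, alpha_7} form a chain of 3 nodes with a double edge at one end; the terminal node there is the unique long simple root (C_3). A semisimple Lie algebra decomposes uniquely as the direct sum of simple ideals, one per connected component of its Dynkin diagram, so g ≅ A_4 ⊕ C_3 (dimension 24 + 21 = 45).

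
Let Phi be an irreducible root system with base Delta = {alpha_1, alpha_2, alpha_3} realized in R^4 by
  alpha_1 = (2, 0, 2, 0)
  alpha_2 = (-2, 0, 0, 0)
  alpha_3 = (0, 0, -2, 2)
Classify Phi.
Compute the Cartan integers a_ij = 2(alpha_i, alpha_j)/(alpha_j, alpha_j); the resulting 3x3 Cartan matrix is
[[2, -2, -1], [-1, 2, 0], [-1, 0, 2]].
The roots have two lengths (squared-length ratio 2:1); the short ones are alpha_{2}. The associated Dynkin diagram is a chain of 3 nodes with a double edge at one end; the terminal node there is the unique short simple root (B_3), so the type is B_3 (the algebra so(7)).

B_3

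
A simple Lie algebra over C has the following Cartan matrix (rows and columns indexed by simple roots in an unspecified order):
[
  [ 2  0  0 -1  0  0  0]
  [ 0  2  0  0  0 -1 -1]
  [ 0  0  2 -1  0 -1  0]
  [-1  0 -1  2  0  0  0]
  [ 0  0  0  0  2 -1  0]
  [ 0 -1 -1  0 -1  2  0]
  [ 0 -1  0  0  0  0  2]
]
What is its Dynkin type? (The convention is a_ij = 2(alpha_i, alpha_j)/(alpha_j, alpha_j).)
E_7

The matrix has rank 7 with 2's on the diagonal. Reading the off-diagonal entries as Dynkin edges (a single edge where a_ij = a_ji = -1; a double or triple edge where a_ij * a_ji = 2 or 3), the diagram is a chain of 6 nodes with one extra node attached to the third node from one end (E_7). One simple-root ordering that puts it in standard form is (alpha_7, alpha_5, alpha_2, alpha_6, alpha_3, alpha_4, alpha_1). So the algebra is type E_7.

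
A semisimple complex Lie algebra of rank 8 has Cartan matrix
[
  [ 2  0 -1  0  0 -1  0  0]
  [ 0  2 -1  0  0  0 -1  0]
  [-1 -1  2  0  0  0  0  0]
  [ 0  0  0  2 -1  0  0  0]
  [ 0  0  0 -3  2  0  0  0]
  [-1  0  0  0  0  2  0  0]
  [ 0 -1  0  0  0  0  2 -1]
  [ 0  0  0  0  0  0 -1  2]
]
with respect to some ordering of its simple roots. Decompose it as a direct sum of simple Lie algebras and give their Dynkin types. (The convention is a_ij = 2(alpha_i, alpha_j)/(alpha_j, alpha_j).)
A_6 + G_2

The diagram associated to this matrix has two connected components: the simple roots {alpha_1, alpha_2, alpha_3, alpha_6, alpha_7, alpha_8} form a chain of 6 nodes with single edges (A_6), and {alpha_4, alpha_5} form two nodes joined by a triple edge (G_2). A semisimple Lie algebra decomposes uniquely as the direct sum of simple ideals, one per connected component of its Dynkin diagram, so g ≅ A_6 ⊕ G_2 (dimension 48 + 14 = 62).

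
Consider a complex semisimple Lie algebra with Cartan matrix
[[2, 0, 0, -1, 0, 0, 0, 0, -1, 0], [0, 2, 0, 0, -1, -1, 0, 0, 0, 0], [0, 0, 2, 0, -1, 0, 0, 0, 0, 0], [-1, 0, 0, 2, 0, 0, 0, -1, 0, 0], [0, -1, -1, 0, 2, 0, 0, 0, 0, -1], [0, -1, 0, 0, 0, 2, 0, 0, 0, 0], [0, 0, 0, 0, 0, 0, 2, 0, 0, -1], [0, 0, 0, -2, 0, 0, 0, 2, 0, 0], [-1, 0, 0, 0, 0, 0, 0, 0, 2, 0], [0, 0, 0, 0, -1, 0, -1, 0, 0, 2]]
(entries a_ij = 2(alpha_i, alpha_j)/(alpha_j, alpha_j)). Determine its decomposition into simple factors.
C_4 (sp(8)) ⊕ E_6

The diagram associated to this matrix has two connected components: the simple roots {alpha_1, alpha_4, alpha_8, alpha_9} form a chain of 4 nodes with a double edge at one end; the terminal node there is the unique long simple root (C_4), and {alpha_2, alpha_3, alpha_5, alpha_6, alpha_7, alpha_10} form a chain of 5 nodes with one extra node attached to the third node from one end (E_6). A semisimple Lie algebra decomposes uniquely as the direct sum of simple ideals, one per connected component of its Dynkin diagram, so g ≅ C_4 ⊕ E_6 (dimension 36 + 78 = 114).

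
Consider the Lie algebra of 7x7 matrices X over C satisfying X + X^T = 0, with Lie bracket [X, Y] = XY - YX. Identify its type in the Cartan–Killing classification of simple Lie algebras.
type B_3

This is so(7) with 7 odd, which has dimension 7(7-1)/2 = 21 and rank (7-1)/2 = 3. In the classification of classical Lie algebras, the orthogonal algebra so(2n+1) in an odd number of variables has type B_n; here n = 3, so the Dynkin diagram is a chain of 3 nodes with a double edge at one end; the terminal node there is the unique short simple root (B_3). Hence the type is B_3.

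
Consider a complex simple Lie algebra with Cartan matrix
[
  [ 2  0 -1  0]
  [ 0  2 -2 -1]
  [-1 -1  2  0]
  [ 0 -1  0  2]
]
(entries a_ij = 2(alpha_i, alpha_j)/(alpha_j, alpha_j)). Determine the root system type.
F_4

The matrix has rank 4 with 2's on the diagonal. Reading the off-diagonal entries as Dynkin edges (a single edge where a_ij = a_ji = -1; a double or triple edge where a_ij * a_ji = 2 or 3), the diagram is a chain of 4 nodes with a double edge between the middle two (F_4). One simple-root ordering that puts it in standard form is (alpha_4, alpha_2, alpha_3, alpha_1). So the algebra is type F_4.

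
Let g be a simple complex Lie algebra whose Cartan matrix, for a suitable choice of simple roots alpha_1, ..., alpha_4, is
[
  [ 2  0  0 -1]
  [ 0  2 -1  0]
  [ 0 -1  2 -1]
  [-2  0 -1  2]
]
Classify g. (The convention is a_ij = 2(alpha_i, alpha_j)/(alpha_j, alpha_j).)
The matrix has rank 4 with 2's on the diagonal. Reading the off-diagonal entries as Dynkin edges (a single edge where a_ij = a_ji = -1; a double or triple edge where a_ij * a_ji = 2 or 3), the diagram is a chain of 4 nodes with a double edge at one end; the terminal node there is the unique short simple root (B_4). One simple-root ordering that puts it in standard form is (alpha_2, alpha_3, alpha_4, alpha_1). So the algebra is type B_4, i.e. so(9).

B4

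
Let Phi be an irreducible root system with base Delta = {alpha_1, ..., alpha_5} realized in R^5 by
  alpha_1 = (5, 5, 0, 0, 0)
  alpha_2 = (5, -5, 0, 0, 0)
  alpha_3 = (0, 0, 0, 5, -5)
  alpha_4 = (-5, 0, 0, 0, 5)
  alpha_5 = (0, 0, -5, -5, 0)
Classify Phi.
D_5 (so(10))

Compute the Cartan integers a_ij = 2(alpha_i, alpha_j)/(alpha_j, alpha_j); the resulting 5x5 Cartan matrix is
[[2, 0, 0, -1, 0], [0, 2, 0, -1, 0], [0, 0, 2, -1, -1], [-1, -1, -1, 2, 0], [0, 0, -1, 0, 2]].
All simple roots have the same length, so the diagram is simply laced. The associated Dynkin diagram is a chain of 3 nodes with a fork of two nodes at one end (D_5), so the type is D_5 (the algebra so(10)).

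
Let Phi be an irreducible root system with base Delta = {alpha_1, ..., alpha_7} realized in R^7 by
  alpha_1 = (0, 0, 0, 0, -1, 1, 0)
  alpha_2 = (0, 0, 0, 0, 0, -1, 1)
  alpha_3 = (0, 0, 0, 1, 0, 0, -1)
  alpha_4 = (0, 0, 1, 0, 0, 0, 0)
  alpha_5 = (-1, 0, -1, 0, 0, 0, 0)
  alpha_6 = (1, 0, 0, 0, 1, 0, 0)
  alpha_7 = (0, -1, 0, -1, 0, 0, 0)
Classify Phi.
Compute the Cartan integers a_ij = 2(alpha_i, alpha_j)/(alpha_j, alpha_j); the resulting 7x7 Cartan matrix is
[[2, -1, 0, 0, 0, -1, 0], [-1, 2, -1, 0, 0, 0, 0], [0, -1, 2, 0, 0, 0, -1], [0, 0, 0, 2, -1, 0, 0], [0, 0, 0, -2, 2, -1, 0], [-1, 0, 0, 0, -1, 2, 0], [0, 0, -1, 0, 0, 0, 2]].
The roots have two lengths (squared-length ratio 2:1); the short ones are alpha_{4}. The associated Dynkin diagram is a chain of 7 nodes with a double edge at one end; the terminal node there is the unique short simple root (B_7), so the type is B_7 (the algebra so(15)).

type B_7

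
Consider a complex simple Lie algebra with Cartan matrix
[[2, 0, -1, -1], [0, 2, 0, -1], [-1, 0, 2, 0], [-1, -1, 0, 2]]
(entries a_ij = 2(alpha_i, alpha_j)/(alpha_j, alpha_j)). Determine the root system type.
A_4

The matrix has rank 4 with 2's on the diagonal. Reading the off-diagonal entries as Dynkin edges (a single edge where a_ij = a_ji = -1; a double or triple edge where a_ij * a_ji = 2 or 3), the diagram is a chain of 4 nodes with single edges (A_4). One simple-root ordering that puts it in standard form is (alpha_3, alpha_1, alpha_4, alpha_2). So the algebra is type A_4, i.e. sl(5).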